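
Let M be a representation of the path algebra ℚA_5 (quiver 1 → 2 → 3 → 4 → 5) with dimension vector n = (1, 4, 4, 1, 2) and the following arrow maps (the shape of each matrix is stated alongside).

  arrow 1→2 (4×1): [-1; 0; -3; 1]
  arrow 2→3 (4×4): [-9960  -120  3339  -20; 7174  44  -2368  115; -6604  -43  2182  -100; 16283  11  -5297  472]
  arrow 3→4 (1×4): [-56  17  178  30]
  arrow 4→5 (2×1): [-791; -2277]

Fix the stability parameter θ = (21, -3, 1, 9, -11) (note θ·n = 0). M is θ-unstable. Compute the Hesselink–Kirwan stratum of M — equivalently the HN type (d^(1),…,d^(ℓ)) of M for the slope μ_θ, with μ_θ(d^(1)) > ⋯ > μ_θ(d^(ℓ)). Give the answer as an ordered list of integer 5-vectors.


Via rank(M_{q-1}∘⋯∘M_p): M ≅ I[1,5], I[2,3]^3, I[5,5].
μ_θ-semistable layers: μ^(1)=17/5; μ^(2)=1; μ^(3)=-3; μ^(4)=-11

((1, 1, 1, 1, 1); (0, 0, 3, 0, 0); (0, 3, 0, 0, 0); (0, 0, 0, 0, 1))


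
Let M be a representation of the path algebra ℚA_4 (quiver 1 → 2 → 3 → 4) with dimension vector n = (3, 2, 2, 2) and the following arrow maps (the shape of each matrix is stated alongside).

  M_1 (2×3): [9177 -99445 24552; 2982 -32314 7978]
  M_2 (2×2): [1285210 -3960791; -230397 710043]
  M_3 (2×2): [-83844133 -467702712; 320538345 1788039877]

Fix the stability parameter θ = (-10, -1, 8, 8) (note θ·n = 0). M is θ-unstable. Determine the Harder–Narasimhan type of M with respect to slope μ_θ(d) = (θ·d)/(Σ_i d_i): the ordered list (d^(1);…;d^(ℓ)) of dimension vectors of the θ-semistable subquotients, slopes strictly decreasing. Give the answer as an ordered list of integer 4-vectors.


Barcode: M ≅ I[1,1], I[1,4]^2. HN layers by μ_θ (3 steps, strictly decreasing):
  μ^(1)=8; μ^(2)=-1; μ^(3)=-10

((0, 0, 2, 2); (0, 2, 0, 0); (3, 0, 0, 0))


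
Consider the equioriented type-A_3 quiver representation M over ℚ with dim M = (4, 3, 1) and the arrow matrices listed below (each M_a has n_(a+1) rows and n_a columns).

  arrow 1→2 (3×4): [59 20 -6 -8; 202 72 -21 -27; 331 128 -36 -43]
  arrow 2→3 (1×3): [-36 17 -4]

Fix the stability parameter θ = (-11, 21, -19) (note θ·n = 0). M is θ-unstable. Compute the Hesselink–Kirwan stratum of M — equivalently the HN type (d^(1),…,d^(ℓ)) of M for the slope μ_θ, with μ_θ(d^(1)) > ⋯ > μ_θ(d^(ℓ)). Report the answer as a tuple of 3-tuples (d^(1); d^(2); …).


Interval decomposition of M: I[1,1], I[1,2]^2, I[1,3].
HN type (ℓ=3): μ^(1)=21; μ^(2)=1; μ^(3)=-11

((0, 2, 0); (0, 1, 1); (4, 0, 0))


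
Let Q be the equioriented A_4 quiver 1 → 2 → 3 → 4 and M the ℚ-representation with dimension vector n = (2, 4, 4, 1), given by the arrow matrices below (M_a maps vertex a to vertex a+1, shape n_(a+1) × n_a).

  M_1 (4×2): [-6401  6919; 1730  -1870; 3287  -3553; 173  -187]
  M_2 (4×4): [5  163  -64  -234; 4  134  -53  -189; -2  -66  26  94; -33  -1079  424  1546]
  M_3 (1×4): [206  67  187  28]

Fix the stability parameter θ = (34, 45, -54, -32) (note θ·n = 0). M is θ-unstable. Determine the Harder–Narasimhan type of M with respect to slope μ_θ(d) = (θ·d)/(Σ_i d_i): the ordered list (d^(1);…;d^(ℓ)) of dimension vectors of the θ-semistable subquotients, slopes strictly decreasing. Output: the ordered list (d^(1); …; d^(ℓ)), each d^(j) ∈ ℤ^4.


Via rank(M_{q-1}∘⋯∘M_p): M ≅ I[1,1], I[1,3], I[2,2]^2, I[2,4], I[3,3]^2.
μ_θ-semistable layers: μ^(1)=45; μ^(2)=34; μ^(3)=25/3; μ^(4)=-41/3; μ^(5)=-54

((0, 2, 0, 0); (1, 0, 0, 0); (1, 1, 1, 0); (0, 1, 1, 1); (0, 0, 2, 0))


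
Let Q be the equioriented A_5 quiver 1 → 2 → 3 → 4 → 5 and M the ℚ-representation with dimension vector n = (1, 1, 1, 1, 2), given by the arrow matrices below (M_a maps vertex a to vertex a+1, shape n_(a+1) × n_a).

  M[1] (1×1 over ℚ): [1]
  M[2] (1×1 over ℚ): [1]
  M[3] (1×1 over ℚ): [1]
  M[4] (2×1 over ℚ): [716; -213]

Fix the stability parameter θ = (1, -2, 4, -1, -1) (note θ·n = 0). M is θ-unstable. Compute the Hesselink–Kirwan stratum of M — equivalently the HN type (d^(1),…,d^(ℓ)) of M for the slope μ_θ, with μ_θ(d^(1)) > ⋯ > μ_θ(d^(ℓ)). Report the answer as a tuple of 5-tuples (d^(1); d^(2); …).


Barcode: M ≅ I[1,5], I[5,5]. HN layers by μ_θ (3 steps, strictly decreasing):
  μ^(1)=2/3; μ^(2)=-1/2; μ^(3)=-1

((0, 0, 1, 1, 1); (1, 1, 0, 0, 0); (0, 0, 0, 0, 1))


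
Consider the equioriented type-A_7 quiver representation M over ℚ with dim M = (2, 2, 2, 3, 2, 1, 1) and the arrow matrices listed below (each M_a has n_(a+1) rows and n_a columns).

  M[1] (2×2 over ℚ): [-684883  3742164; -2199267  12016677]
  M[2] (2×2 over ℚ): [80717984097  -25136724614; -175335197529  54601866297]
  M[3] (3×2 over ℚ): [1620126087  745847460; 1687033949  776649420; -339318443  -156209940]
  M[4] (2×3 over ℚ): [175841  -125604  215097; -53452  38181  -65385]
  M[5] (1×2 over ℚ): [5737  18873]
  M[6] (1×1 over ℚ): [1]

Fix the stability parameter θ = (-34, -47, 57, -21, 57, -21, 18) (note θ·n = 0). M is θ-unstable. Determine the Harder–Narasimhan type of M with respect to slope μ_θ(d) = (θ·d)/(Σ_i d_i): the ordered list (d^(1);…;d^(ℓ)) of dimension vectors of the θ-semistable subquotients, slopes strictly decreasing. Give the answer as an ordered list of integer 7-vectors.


Interval decomposition of M: I[1,3], I[1,4], I[4,5], I[4,7].
HN type (ℓ=4): μ^(1)=57; μ^(2)=18; μ^(3)=-21; μ^(4)=-81/2

((0, 0, 1, 0, 1, 0, 0); (0, 0, 1, 1, 1, 1, 1); (0, 0, 0, 2, 0, 0, 0); (2, 2, 0, 0, 0, 0, 0))


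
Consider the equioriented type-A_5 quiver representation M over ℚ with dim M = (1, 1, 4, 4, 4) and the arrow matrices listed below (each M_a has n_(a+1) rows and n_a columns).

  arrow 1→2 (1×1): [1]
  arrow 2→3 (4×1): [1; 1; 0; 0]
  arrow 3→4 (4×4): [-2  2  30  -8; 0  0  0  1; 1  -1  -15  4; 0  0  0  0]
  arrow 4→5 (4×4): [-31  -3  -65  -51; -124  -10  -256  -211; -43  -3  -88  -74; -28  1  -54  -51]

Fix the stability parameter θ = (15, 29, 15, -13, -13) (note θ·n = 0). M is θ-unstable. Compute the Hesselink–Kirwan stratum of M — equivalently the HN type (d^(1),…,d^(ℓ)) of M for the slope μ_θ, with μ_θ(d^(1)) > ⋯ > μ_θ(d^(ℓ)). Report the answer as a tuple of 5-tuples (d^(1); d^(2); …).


Via rank(M_{q-1}∘⋯∘M_p): M ≅ I[1,3], I[3,3], I[3,5]^2, I[4,5]^2.
μ_θ-semistable layers: μ^(1)=22; μ^(2)=15; μ^(3)=-11/3; μ^(4)=-13

((0, 1, 1, 0, 0); (1, 0, 1, 0, 0); (0, 0, 2, 2, 2); (0, 0, 0, 2, 2))


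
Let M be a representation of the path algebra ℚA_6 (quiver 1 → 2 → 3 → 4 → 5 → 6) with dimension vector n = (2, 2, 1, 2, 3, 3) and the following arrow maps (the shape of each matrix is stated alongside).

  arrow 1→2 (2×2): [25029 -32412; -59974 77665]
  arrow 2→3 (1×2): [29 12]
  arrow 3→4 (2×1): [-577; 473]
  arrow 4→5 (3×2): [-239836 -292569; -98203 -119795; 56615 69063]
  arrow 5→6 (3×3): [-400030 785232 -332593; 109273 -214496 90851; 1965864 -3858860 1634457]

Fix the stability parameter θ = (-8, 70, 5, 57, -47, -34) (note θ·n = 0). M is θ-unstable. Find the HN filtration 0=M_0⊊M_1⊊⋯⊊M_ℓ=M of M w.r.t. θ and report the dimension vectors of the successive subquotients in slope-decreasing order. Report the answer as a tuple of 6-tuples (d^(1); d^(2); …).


Via rank(M_{q-1}∘⋯∘M_p): M ≅ I[1,2], I[1,6], I[4,6], I[5,6].
μ_θ-semistable layers: μ^(1)=70; μ^(2)=51/5; μ^(3)=-8; μ^(4)=-34; μ^(5)=-47

((0, 1, 0, 0, 0, 0); (0, 1, 1, 1, 1, 1); (2, 0, 0, 1, 1, 1); (0, 0, 0, 0, 0, 1); (0, 0, 0, 0, 1, 0))


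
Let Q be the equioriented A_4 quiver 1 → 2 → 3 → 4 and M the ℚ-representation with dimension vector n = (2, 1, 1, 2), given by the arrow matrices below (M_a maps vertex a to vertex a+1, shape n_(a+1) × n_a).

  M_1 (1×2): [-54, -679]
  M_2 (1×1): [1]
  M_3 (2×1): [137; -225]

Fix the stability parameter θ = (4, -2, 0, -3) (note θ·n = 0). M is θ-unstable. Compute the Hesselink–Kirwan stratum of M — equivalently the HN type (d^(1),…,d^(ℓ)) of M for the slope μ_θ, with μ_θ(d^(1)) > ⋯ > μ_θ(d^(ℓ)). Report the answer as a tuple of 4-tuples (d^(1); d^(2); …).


Barcode: M ≅ I[1,1], I[1,4], I[4,4]. HN layers by μ_θ (3 steps, strictly decreasing):
  μ^(1)=4; μ^(2)=-1/4; μ^(3)=-3

((1, 0, 0, 0); (1, 1, 1, 1); (0, 0, 0, 1))


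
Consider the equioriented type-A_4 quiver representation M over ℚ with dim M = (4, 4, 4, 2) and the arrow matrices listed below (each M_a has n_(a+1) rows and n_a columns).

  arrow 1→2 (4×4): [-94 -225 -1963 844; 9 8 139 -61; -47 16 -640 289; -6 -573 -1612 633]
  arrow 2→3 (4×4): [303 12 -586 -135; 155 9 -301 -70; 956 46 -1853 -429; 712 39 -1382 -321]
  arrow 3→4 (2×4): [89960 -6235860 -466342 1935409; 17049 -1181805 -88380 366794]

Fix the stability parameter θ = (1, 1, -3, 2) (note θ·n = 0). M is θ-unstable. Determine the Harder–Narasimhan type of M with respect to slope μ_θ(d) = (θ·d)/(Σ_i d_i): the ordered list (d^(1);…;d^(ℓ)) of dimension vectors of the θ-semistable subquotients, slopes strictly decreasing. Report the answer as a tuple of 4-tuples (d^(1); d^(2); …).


Interval decomposition of M: I[1,3]^2, I[1,4]^2.
HN type (ℓ=2): μ^(1)=2; μ^(2)=-1/3

((0, 0, 0, 2); (4, 4, 4, 0))


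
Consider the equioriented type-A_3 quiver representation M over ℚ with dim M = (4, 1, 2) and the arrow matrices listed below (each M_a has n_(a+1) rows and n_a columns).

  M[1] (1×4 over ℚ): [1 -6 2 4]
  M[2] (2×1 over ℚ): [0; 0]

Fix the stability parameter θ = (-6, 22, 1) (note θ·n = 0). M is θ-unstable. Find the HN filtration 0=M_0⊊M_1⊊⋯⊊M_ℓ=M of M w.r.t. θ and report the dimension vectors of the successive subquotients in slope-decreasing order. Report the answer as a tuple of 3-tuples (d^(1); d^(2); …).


Interval decomposition of M: I[1,1]^3, I[1,2], I[3,3]^2.
HN type (ℓ=3): μ^(1)=22; μ^(2)=1; μ^(3)=-6

((0, 1, 0); (0, 0, 2); (4, 0, 0))


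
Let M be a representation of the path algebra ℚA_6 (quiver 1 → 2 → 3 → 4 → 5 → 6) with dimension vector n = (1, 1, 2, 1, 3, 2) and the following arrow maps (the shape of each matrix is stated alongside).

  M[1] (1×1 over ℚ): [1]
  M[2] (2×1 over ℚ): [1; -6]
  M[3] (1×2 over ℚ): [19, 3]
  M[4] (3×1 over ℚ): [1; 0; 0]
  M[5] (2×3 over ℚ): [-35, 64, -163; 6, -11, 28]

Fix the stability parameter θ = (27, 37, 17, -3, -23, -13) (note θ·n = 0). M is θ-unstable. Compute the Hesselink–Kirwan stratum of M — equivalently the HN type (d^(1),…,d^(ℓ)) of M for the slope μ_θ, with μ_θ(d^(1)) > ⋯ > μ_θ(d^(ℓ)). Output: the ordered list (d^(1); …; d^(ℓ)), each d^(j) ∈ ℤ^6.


Via rank(M_{q-1}∘⋯∘M_p): M ≅ I[1,6], I[3,3], I[5,5], I[5,6].
μ_θ-semistable layers: μ^(1)=17; μ^(2)=7; μ^(3)=-13; μ^(4)=-23

((0, 0, 1, 0, 0, 0); (1, 1, 1, 1, 1, 1); (0, 0, 0, 0, 0, 1); (0, 0, 0, 0, 2, 0))


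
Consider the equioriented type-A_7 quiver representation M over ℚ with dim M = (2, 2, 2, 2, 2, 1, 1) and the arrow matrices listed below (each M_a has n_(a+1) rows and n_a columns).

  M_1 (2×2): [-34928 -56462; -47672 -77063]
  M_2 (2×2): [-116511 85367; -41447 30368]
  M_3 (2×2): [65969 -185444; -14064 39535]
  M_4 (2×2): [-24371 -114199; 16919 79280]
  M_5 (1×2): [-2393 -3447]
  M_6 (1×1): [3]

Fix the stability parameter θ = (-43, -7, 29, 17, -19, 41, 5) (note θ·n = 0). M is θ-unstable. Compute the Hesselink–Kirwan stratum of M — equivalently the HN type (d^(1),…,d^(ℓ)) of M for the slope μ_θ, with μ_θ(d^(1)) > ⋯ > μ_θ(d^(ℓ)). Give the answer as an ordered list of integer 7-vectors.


Interval decomposition of M: I[1,1], I[1,7], I[2,5].
HN type (ℓ=4): μ^(1)=23; μ^(2)=9; μ^(3)=-7; μ^(4)=-43

((0, 0, 0, 0, 0, 1, 1); (0, 0, 2, 2, 2, 0, 0); (0, 2, 0, 0, 0, 0, 0); (2, 0, 0, 0, 0, 0, 0))


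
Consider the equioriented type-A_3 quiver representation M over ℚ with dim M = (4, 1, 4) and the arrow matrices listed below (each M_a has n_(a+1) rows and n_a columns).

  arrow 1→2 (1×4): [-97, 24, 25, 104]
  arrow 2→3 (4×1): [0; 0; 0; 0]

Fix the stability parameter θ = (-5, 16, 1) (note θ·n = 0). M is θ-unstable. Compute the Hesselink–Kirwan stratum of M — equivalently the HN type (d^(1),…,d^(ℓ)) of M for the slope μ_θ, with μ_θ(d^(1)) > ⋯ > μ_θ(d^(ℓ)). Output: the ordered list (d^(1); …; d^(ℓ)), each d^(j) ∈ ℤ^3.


Via rank(M_{q-1}∘⋯∘M_p): M ≅ I[1,1]^3, I[1,2], I[3,3]^4.
μ_θ-semistable layers: μ^(1)=16; μ^(2)=1; μ^(3)=-5

((0, 1, 0); (0, 0, 4); (4, 0, 0))


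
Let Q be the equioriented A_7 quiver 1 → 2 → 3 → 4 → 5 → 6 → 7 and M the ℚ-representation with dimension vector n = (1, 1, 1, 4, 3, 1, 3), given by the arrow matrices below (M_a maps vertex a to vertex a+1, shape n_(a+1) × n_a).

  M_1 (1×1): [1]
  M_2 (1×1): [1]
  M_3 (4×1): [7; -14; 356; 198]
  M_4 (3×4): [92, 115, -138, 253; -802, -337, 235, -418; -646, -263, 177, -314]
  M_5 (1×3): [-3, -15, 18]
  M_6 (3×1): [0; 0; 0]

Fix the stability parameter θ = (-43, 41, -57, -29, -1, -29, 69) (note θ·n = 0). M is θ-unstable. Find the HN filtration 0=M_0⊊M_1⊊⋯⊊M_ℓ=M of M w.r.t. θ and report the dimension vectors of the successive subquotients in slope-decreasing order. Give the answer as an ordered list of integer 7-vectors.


Interval decomposition of M: I[1,4], I[4,4], I[4,5], I[4,6], I[5,5], I[7,7]^3.
HN type (ℓ=5): μ^(1)=69; μ^(2)=-1; μ^(3)=-15; μ^(4)=-29; μ^(5)=-43

((0, 0, 0, 0, 0, 0, 3); (0, 0, 0, 0, 2, 0, 0); (0, 1, 1, 1, 1, 1, 0); (0, 0, 0, 3, 0, 0, 0); (1, 0, 0, 0, 0, 0, 0))


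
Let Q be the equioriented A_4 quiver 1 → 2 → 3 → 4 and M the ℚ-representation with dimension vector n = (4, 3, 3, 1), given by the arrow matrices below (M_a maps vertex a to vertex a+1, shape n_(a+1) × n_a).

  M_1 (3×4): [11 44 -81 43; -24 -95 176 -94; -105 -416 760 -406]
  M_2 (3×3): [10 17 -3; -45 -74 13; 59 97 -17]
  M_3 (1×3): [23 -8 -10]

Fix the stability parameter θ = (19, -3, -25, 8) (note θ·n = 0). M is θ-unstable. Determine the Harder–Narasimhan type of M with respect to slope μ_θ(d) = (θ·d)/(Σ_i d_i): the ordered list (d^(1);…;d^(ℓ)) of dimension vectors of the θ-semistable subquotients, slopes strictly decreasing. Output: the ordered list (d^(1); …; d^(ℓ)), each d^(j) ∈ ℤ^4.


Barcode: M ≅ I[1,1], I[1,3]^2, I[1,4]. HN layers by μ_θ (3 steps, strictly decreasing):
  μ^(1)=19; μ^(2)=8; μ^(3)=-3

((1, 0, 0, 0); (0, 0, 0, 1); (3, 3, 3, 0))


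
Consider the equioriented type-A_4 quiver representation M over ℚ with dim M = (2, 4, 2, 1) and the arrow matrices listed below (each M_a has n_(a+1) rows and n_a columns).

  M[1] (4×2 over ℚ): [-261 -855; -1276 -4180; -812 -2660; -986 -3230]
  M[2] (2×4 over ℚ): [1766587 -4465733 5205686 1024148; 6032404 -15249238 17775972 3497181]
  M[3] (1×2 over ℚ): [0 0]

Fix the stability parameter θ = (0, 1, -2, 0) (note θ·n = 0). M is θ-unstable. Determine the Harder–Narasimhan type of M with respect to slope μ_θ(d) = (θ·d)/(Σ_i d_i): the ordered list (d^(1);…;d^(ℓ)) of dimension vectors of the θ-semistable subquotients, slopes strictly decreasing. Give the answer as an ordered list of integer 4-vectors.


Barcode: M ≅ I[1,1], I[1,3], I[2,2]^2, I[2,3], I[4,4]. HN layers by μ_θ (4 steps, strictly decreasing):
  μ^(1)=1; μ^(2)=0; μ^(3)=-1/3; μ^(4)=-1/2

((0, 2, 0, 0); (1, 0, 0, 1); (1, 1, 1, 0); (0, 1, 1, 0))


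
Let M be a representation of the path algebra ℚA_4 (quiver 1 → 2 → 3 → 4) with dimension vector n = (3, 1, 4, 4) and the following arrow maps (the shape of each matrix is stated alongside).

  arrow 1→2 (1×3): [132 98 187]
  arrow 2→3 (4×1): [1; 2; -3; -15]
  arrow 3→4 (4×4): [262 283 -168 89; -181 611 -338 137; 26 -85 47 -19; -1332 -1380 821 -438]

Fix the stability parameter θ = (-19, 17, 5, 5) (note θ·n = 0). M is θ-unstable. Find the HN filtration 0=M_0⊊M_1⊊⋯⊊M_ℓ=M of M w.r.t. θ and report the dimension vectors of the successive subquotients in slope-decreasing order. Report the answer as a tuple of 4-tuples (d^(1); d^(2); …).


Via rank(M_{q-1}∘⋯∘M_p): M ≅ I[1,1]^2, I[1,4], I[3,4]^3.
μ_θ-semistable layers: μ^(1)=9; μ^(2)=5; μ^(3)=-19

((0, 1, 1, 1); (0, 0, 3, 3); (3, 0, 0, 0))


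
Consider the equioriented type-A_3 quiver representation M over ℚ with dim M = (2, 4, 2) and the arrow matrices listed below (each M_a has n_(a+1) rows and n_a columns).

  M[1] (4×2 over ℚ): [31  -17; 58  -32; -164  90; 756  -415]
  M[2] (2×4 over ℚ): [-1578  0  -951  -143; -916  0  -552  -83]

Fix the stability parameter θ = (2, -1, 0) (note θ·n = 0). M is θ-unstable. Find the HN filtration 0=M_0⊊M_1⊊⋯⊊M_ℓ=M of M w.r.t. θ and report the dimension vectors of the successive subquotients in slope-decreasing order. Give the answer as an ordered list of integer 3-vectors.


Barcode: M ≅ I[1,3]^2, I[2,2]^2. HN layers by μ_θ (2 steps, strictly decreasing):
  μ^(1)=1/3; μ^(2)=-1

((2, 2, 2); (0, 2, 0))


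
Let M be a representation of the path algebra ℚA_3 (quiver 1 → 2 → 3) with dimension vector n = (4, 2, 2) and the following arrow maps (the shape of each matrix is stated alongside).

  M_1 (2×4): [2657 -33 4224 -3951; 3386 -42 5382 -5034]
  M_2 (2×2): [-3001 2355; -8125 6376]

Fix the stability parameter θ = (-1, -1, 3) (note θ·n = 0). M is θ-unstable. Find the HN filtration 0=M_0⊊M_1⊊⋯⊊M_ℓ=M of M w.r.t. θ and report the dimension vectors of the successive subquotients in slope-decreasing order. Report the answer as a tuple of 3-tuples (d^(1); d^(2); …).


Via rank(M_{q-1}∘⋯∘M_p): M ≅ I[1,1]^2, I[1,3]^2.
μ_θ-semistable layers: μ^(1)=3; μ^(2)=-1

((0, 0, 2); (4, 2, 0))


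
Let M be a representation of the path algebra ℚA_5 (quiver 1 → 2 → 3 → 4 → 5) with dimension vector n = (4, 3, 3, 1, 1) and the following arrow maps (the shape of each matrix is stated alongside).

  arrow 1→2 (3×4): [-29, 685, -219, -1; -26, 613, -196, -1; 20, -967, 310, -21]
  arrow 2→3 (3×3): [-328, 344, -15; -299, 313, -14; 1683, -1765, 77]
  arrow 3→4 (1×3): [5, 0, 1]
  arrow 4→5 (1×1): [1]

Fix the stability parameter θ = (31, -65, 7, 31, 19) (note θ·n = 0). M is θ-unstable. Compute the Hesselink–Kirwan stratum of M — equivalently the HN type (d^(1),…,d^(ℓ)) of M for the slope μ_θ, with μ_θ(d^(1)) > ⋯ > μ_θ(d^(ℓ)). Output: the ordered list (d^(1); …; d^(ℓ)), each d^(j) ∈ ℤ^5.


Barcode: M ≅ I[1,1], I[1,3]^2, I[1,5]. HN layers by μ_θ (4 steps, strictly decreasing):
  μ^(1)=31; μ^(2)=25; μ^(3)=7; μ^(4)=-17

((1, 0, 0, 0, 0); (0, 0, 0, 1, 1); (0, 0, 3, 0, 0); (3, 3, 0, 0, 0))


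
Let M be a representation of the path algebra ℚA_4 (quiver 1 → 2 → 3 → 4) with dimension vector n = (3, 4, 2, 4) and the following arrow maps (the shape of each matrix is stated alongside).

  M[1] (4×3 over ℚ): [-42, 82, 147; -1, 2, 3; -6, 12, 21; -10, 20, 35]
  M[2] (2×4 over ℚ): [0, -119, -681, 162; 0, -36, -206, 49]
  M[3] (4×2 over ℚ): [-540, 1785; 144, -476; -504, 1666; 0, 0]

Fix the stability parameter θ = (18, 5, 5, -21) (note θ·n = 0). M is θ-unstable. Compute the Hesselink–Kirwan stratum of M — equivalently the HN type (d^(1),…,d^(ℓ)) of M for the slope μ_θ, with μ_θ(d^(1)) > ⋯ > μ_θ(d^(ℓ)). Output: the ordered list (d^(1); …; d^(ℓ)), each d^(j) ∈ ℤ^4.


Barcode: M ≅ I[1,2], I[1,3], I[1,4], I[2,2], I[4,4]^3. HN layers by μ_θ (5 steps, strictly decreasing):
  μ^(1)=23/2; μ^(2)=28/3; μ^(3)=5; μ^(4)=7/4; μ^(5)=-21

((1, 1, 0, 0); (1, 1, 1, 0); (0, 1, 0, 0); (1, 1, 1, 1); (0, 0, 0, 3))


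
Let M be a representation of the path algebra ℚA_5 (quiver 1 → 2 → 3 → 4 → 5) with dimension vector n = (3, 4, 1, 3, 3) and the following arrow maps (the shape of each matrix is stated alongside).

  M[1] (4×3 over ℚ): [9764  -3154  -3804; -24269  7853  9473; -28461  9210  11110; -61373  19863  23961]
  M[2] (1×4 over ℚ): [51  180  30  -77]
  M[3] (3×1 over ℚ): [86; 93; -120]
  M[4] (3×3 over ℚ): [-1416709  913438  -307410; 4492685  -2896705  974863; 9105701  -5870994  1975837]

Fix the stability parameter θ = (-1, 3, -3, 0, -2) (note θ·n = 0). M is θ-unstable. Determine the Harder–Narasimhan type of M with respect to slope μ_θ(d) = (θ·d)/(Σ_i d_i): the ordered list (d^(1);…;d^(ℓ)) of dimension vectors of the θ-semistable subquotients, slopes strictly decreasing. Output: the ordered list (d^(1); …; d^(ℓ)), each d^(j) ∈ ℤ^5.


Interval decomposition of M: I[1,2]^2, I[1,5], I[2,2], I[4,5]^2.
HN type (ℓ=3): μ^(1)=3; μ^(2)=-1/2; μ^(3)=-1

((0, 3, 0, 0, 0); (0, 1, 1, 1, 1); (3, 0, 0, 2, 2))


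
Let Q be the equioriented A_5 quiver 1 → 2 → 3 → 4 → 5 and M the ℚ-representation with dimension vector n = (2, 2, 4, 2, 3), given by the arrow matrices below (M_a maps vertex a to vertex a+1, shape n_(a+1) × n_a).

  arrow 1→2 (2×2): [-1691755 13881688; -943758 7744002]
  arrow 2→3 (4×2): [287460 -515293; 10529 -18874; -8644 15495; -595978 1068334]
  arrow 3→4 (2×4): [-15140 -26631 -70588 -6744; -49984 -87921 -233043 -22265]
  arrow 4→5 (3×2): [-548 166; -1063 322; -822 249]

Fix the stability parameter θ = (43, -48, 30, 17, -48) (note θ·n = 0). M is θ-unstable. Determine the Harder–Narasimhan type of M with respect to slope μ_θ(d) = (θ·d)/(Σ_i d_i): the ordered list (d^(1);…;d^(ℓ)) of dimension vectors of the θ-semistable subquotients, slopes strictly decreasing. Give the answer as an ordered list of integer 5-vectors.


Via rank(M_{q-1}∘⋯∘M_p): M ≅ I[1,5]^2, I[3,3]^2, I[5,5].
μ_θ-semistable layers: μ^(1)=30; μ^(2)=-1/3; μ^(3)=-5/2; μ^(4)=-48

((0, 0, 2, 0, 0); (0, 0, 2, 2, 2); (2, 2, 0, 0, 0); (0, 0, 0, 0, 1))


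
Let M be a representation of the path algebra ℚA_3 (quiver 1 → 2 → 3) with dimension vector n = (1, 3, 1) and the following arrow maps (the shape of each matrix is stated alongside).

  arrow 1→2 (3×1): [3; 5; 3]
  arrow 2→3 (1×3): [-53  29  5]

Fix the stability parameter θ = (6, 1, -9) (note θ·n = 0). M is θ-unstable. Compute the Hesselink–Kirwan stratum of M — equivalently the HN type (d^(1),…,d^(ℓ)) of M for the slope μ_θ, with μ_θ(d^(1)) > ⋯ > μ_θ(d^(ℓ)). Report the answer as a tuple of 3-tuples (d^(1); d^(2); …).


Interval decomposition of M: I[1,3], I[2,2]^2.
HN type (ℓ=2): μ^(1)=1; μ^(2)=-2/3

((0, 2, 0); (1, 1, 1))


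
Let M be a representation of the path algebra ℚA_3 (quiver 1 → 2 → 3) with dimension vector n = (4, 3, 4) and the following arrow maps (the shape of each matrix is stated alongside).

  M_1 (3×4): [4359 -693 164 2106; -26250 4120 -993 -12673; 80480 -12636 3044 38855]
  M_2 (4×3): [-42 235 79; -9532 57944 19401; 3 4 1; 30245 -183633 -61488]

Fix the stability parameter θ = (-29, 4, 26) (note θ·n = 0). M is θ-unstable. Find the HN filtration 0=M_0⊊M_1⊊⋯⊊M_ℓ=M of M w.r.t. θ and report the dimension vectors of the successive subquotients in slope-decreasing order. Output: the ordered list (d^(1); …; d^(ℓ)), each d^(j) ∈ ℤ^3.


Barcode: M ≅ I[1,1], I[1,3]^3, I[3,3]. HN layers by μ_θ (3 steps, strictly decreasing):
  μ^(1)=26; μ^(2)=4; μ^(3)=-29

((0, 0, 4); (0, 3, 0); (4, 0, 0))


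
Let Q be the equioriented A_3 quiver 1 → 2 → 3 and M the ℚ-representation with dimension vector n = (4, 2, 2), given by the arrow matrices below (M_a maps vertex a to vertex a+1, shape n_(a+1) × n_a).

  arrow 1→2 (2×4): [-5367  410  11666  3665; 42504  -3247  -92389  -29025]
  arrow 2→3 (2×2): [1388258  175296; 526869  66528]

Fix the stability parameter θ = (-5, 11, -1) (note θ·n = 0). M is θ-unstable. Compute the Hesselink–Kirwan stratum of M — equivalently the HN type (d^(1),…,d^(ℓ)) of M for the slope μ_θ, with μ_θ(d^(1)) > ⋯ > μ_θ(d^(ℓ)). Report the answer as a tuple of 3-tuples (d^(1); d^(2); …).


Via rank(M_{q-1}∘⋯∘M_p): M ≅ I[1,1]^2, I[1,2], I[1,3], I[3,3].
μ_θ-semistable layers: μ^(1)=11; μ^(2)=5; μ^(3)=-1; μ^(4)=-5

((0, 1, 0); (0, 1, 1); (0, 0, 1); (4, 0, 0))


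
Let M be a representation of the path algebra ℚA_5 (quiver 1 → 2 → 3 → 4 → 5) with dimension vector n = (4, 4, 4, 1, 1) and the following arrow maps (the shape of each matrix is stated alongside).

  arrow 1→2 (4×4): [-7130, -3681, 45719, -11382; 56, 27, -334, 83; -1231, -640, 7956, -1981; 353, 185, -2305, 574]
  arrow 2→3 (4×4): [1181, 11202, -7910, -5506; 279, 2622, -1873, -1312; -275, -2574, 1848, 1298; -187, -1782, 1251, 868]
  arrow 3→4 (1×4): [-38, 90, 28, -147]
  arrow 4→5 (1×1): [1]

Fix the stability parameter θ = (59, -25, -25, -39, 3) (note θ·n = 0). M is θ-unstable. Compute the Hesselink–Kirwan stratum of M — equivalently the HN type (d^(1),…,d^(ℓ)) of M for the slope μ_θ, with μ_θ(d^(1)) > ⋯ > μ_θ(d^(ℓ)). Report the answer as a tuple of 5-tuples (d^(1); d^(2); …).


Barcode: M ≅ I[1,2]^2, I[1,3], I[1,5], I[3,3]^2. HN layers by μ_θ (4 steps, strictly decreasing):
  μ^(1)=17; μ^(2)=3; μ^(3)=-15/2; μ^(4)=-25

((2, 2, 0, 0, 0); (1, 1, 1, 0, 1); (1, 1, 1, 1, 0); (0, 0, 2, 0, 0))


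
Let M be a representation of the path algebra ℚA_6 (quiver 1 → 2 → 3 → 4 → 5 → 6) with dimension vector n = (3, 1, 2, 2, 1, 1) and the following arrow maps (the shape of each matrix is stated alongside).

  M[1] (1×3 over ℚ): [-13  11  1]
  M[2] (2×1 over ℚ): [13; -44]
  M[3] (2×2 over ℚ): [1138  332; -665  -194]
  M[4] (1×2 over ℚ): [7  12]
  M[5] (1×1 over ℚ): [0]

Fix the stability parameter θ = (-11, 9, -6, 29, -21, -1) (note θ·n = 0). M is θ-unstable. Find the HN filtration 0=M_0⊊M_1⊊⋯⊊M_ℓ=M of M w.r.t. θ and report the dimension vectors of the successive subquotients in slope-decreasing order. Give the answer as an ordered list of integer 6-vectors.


Barcode: M ≅ I[1,1]^2, I[1,5], I[3,4], I[6,6]. HN layers by μ_θ (6 steps, strictly decreasing):
  μ^(1)=29; μ^(2)=4; μ^(3)=3/2; μ^(4)=-1; μ^(5)=-6; μ^(6)=-11

((0, 0, 0, 1, 0, 0); (0, 0, 0, 1, 1, 0); (0, 1, 1, 0, 0, 0); (0, 0, 0, 0, 0, 1); (0, 0, 1, 0, 0, 0); (3, 0, 0, 0, 0, 0))


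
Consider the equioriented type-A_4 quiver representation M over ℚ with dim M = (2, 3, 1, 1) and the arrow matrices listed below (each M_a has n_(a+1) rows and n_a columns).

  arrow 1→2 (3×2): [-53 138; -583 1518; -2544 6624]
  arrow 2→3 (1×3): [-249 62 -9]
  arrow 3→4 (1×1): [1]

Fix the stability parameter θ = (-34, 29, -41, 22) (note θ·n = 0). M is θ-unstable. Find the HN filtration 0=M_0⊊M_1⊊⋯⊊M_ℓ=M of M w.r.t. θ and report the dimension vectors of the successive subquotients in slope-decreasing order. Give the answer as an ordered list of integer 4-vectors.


Via rank(M_{q-1}∘⋯∘M_p): M ≅ I[1,1], I[1,4], I[2,2]^2.
μ_θ-semistable layers: μ^(1)=29; μ^(2)=22; μ^(3)=-6; μ^(4)=-34

((0, 2, 0, 0); (0, 0, 0, 1); (0, 1, 1, 0); (2, 0, 0, 0))


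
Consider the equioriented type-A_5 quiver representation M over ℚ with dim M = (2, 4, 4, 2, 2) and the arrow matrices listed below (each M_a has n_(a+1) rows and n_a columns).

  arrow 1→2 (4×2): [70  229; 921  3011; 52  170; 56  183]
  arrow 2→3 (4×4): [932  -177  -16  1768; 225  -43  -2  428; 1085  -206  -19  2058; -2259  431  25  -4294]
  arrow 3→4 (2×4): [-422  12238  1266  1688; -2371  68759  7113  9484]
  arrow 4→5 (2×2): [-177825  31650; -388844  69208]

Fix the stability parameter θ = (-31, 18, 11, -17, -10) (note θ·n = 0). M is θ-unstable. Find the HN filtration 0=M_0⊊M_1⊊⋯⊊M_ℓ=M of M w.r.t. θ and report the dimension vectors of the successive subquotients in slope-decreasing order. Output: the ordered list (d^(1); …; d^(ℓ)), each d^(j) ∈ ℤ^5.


Interval decomposition of M: I[1,3]^2, I[2,2], I[2,4], I[3,3], I[4,5], I[5,5].
HN type (ℓ=7): μ^(1)=18; μ^(2)=29/2; μ^(3)=11; μ^(4)=4; μ^(5)=-10; μ^(6)=-17; μ^(7)=-31

((0, 1, 0, 0, 0); (0, 2, 2, 0, 0); (0, 0, 1, 0, 0); (0, 1, 1, 1, 0); (0, 0, 0, 0, 2); (0, 0, 0, 1, 0); (2, 0, 0, 0, 0))


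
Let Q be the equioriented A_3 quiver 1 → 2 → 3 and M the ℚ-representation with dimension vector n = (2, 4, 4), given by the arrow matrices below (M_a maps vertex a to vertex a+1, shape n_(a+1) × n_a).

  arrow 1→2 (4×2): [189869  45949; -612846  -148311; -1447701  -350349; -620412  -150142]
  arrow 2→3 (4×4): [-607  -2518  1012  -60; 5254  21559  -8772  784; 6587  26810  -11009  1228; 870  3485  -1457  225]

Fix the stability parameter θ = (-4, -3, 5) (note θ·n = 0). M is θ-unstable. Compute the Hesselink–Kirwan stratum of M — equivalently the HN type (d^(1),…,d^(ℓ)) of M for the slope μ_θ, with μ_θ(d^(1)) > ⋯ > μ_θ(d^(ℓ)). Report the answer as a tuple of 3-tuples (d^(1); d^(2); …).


Barcode: M ≅ I[1,3]^2, I[2,3]^2. HN layers by μ_θ (3 steps, strictly decreasing):
  μ^(1)=5; μ^(2)=-3; μ^(3)=-4

((0, 0, 4); (0, 4, 0); (2, 0, 0))


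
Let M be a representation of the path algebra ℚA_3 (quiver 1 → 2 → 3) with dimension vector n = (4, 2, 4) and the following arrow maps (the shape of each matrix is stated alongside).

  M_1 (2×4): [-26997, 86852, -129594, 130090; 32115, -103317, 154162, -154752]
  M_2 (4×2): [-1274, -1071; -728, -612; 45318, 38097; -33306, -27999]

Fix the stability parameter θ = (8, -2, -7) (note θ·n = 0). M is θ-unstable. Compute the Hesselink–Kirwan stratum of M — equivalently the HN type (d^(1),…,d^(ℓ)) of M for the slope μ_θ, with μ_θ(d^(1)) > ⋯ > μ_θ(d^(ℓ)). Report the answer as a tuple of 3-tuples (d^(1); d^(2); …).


Interval decomposition of M: I[1,1]^2, I[1,2], I[1,3], I[3,3]^3.
HN type (ℓ=4): μ^(1)=8; μ^(2)=3; μ^(3)=-1/3; μ^(4)=-7

((2, 0, 0); (1, 1, 0); (1, 1, 1); (0, 0, 3))


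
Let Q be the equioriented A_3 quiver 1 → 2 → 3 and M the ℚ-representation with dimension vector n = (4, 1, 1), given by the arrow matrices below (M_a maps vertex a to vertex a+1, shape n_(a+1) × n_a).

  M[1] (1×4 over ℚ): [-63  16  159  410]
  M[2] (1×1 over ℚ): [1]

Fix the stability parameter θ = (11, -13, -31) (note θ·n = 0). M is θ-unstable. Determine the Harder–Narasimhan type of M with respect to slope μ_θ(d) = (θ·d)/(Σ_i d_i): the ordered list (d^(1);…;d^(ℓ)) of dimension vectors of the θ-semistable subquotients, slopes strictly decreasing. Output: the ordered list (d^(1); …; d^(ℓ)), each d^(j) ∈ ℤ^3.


Interval decomposition of M: I[1,1]^3, I[1,3].
HN type (ℓ=2): μ^(1)=11; μ^(2)=-11

((3, 0, 0); (1, 1, 1))


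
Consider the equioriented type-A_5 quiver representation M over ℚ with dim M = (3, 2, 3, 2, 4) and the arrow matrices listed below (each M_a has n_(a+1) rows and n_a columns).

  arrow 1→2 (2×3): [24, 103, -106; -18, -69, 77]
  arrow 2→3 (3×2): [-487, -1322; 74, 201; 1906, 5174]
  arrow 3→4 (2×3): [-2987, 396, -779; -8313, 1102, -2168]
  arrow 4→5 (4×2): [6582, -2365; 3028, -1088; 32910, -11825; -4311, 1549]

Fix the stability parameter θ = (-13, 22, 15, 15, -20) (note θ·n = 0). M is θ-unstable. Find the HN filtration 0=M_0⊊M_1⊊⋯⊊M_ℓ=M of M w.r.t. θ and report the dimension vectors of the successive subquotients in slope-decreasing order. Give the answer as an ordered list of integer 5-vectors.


Barcode: M ≅ I[1,1], I[1,3], I[1,5], I[3,5], I[5,5]^2. HN layers by μ_θ (5 steps, strictly decreasing):
  μ^(1)=37/2; μ^(2)=8; μ^(3)=10/3; μ^(4)=-13; μ^(5)=-20

((0, 1, 1, 0, 0); (0, 1, 1, 1, 1); (0, 0, 1, 1, 1); (3, 0, 0, 0, 0); (0, 0, 0, 0, 2))


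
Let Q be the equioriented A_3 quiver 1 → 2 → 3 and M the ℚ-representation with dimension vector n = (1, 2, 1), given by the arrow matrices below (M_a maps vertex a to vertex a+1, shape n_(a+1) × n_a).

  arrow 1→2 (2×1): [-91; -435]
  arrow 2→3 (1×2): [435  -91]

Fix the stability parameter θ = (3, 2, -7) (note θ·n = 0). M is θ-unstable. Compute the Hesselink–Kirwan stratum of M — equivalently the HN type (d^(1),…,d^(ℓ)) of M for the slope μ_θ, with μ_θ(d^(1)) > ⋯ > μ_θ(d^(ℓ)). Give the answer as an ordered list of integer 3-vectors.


Barcode: M ≅ I[1,2], I[2,3]. HN layers by μ_θ (2 steps, strictly decreasing):
  μ^(1)=5/2; μ^(2)=-5/2

((1, 1, 0); (0, 1, 1))


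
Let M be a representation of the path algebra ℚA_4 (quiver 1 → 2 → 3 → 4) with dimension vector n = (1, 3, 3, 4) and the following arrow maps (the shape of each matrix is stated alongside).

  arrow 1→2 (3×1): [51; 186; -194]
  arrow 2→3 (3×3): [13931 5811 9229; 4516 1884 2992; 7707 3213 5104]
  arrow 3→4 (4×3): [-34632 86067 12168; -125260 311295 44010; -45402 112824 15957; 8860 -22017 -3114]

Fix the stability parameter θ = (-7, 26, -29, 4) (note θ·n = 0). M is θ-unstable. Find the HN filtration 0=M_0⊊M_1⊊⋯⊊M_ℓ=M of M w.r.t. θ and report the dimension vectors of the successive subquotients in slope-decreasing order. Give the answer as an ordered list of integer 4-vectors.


Via rank(M_{q-1}∘⋯∘M_p): M ≅ I[1,4], I[2,2], I[2,3], I[3,4], I[4,4]^2.
μ_θ-semistable layers: μ^(1)=26; μ^(2)=4; μ^(3)=-3/2; μ^(4)=-7; μ^(5)=-29

((0, 1, 0, 0); (0, 0, 0, 4); (0, 2, 2, 0); (1, 0, 0, 0); (0, 0, 1, 0))


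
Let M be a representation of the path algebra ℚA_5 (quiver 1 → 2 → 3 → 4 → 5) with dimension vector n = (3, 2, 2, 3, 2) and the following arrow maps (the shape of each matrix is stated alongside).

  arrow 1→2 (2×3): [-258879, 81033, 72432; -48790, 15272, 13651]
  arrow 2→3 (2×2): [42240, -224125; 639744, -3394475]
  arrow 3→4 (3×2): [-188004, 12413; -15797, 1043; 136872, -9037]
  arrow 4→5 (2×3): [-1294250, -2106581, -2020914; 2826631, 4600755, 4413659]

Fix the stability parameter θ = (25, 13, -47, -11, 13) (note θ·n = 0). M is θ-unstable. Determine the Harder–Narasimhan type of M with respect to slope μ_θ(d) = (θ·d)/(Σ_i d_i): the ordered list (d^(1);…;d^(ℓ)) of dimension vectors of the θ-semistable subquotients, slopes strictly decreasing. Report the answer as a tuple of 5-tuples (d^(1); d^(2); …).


Via rank(M_{q-1}∘⋯∘M_p): M ≅ I[1,1], I[1,2], I[1,4], I[3,5], I[4,5].
μ_θ-semistable layers: μ^(1)=25; μ^(2)=19; μ^(3)=13; μ^(4)=-5; μ^(5)=-11; μ^(6)=-47

((1, 0, 0, 0, 0); (1, 1, 0, 0, 0); (0, 0, 0, 0, 2); (1, 1, 1, 1, 0); (0, 0, 0, 2, 0); (0, 0, 1, 0, 0))


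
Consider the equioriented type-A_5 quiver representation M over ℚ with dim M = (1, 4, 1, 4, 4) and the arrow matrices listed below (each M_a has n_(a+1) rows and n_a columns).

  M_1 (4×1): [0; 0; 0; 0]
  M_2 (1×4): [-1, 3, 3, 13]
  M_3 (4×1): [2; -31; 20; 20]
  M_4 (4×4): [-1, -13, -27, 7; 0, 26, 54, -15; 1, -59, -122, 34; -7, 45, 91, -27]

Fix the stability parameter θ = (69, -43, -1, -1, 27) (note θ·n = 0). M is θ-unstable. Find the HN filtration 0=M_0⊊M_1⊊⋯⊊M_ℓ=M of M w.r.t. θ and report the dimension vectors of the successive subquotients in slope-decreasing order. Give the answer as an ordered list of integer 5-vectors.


Interval decomposition of M: I[1,1], I[2,2]^3, I[2,5], I[4,4], I[4,5]^2, I[5,5].
HN type (ℓ=4): μ^(1)=69; μ^(2)=27; μ^(3)=-1; μ^(4)=-43

((1, 0, 0, 0, 0); (0, 0, 0, 0, 4); (0, 0, 1, 4, 0); (0, 4, 0, 0, 0))


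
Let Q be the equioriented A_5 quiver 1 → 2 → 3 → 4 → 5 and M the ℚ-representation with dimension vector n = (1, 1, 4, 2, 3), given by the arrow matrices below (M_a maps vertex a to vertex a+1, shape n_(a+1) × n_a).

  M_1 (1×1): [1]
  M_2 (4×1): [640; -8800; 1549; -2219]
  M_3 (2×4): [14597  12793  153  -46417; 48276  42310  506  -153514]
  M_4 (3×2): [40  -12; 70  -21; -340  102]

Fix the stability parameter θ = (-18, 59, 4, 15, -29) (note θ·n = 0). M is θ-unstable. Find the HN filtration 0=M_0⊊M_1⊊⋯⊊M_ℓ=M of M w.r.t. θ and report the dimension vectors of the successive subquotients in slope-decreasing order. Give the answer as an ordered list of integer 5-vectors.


Barcode: M ≅ I[1,3], I[3,3], I[3,4], I[3,5], I[5,5]^2. HN layers by μ_θ (6 steps, strictly decreasing):
  μ^(1)=63/2; μ^(2)=15; μ^(3)=4; μ^(4)=-10/3; μ^(5)=-18; μ^(6)=-29

((0, 1, 1, 0, 0); (0, 0, 0, 1, 0); (0, 0, 2, 0, 0); (0, 0, 1, 1, 1); (1, 0, 0, 0, 0); (0, 0, 0, 0, 2))


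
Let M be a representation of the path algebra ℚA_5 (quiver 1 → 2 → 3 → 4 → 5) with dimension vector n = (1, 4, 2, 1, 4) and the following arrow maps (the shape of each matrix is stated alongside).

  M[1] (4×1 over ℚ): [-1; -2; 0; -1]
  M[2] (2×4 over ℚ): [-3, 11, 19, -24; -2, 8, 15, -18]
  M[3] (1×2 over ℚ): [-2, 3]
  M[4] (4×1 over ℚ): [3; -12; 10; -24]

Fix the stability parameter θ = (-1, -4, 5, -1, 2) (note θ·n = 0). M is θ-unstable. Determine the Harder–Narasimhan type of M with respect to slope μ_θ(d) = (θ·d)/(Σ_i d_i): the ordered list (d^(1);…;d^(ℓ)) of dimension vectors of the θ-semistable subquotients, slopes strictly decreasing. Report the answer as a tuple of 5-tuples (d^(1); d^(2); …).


Via rank(M_{q-1}∘⋯∘M_p): M ≅ I[1,5], I[2,2]^2, I[2,3], I[5,5]^3.
μ_θ-semistable layers: μ^(1)=5; μ^(2)=2; μ^(3)=-5/2; μ^(4)=-4

((0, 0, 1, 0, 0); (0, 0, 1, 1, 4); (1, 1, 0, 0, 0); (0, 3, 0, 0, 0))


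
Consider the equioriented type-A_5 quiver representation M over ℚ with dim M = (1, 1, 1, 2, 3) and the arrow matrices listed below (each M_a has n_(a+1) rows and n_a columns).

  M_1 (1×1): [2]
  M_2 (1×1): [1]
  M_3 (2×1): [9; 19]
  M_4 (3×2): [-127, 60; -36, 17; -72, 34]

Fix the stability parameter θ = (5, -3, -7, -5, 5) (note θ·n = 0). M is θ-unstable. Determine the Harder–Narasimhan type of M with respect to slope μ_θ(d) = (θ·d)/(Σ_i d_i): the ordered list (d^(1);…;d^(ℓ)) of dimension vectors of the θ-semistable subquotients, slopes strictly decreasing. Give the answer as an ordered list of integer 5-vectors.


Interval decomposition of M: I[1,5], I[4,5], I[5,5].
HN type (ℓ=3): μ^(1)=5; μ^(2)=-5/2; μ^(3)=-5

((0, 0, 0, 0, 3); (1, 1, 1, 1, 0); (0, 0, 0, 1, 0))


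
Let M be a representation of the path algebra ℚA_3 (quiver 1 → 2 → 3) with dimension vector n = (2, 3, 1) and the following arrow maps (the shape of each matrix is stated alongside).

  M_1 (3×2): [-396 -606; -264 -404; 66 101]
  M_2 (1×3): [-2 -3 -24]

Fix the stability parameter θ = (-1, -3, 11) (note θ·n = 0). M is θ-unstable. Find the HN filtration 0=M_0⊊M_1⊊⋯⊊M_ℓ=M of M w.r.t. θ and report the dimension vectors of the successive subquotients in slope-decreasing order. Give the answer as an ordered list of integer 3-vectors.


Via rank(M_{q-1}∘⋯∘M_p): M ≅ I[1,1], I[1,2], I[2,2], I[2,3].
μ_θ-semistable layers: μ^(1)=11; μ^(2)=-1; μ^(3)=-2; μ^(4)=-3

((0, 0, 1); (1, 0, 0); (1, 1, 0); (0, 2, 0))


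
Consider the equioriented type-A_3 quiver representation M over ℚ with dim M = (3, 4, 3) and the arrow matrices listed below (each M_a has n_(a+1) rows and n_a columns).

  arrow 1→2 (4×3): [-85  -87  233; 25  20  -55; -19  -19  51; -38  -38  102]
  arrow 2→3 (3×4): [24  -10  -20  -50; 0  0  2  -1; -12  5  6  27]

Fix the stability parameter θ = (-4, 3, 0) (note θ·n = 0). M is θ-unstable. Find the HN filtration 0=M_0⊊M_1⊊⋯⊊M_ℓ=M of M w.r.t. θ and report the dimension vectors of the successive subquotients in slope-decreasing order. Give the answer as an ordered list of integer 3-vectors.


Via rank(M_{q-1}∘⋯∘M_p): M ≅ I[1,1], I[1,2], I[1,3], I[2,2], I[2,3], I[3,3].
μ_θ-semistable layers: μ^(1)=3; μ^(2)=3/2; μ^(3)=0; μ^(4)=-4

((0, 2, 0); (0, 2, 2); (0, 0, 1); (3, 0, 0))


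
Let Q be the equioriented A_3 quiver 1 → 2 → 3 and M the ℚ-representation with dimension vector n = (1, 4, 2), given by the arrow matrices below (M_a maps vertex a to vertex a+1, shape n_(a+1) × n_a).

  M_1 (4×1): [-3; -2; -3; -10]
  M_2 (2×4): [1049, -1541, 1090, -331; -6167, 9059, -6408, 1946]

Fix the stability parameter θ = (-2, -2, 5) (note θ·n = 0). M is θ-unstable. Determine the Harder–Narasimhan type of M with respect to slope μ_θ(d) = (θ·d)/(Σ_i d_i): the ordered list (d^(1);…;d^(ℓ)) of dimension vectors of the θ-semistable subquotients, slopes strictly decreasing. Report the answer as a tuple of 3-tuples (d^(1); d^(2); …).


Barcode: M ≅ I[1,3], I[2,2]^2, I[2,3]. HN layers by μ_θ (2 steps, strictly decreasing):
  μ^(1)=5; μ^(2)=-2

((0, 0, 2); (1, 4, 0))
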